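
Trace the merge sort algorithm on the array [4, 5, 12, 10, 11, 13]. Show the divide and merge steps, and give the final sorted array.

Merge sort trace:

Split: [4, 5, 12, 10, 11, 13] -> [4, 5, 12] and [10, 11, 13]
  Split: [4, 5, 12] -> [4] and [5, 12]
    Split: [5, 12] -> [5] and [12]
    Merge: [5] + [12] -> [5, 12]
  Merge: [4] + [5, 12] -> [4, 5, 12]
  Split: [10, 11, 13] -> [10] and [11, 13]
    Split: [11, 13] -> [11] and [13]
    Merge: [11] + [13] -> [11, 13]
  Merge: [10] + [11, 13] -> [10, 11, 13]
Merge: [4, 5, 12] + [10, 11, 13] -> [4, 5, 10, 11, 12, 13]

Final sorted array: [4, 5, 10, 11, 12, 13]

The merge sort proceeds by recursively splitting the array and merging sorted halves.
After all merges, the sorted array is [4, 5, 10, 11, 12, 13].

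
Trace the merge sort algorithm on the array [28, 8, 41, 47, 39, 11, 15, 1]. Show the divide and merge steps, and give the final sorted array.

Merge sort trace:

Split: [28, 8, 41, 47, 39, 11, 15, 1] -> [28, 8, 41, 47] and [39, 11, 15, 1]
  Split: [28, 8, 41, 47] -> [28, 8] and [41, 47]
    Split: [28, 8] -> [28] and [8]
    Merge: [28] + [8] -> [8, 28]
    Split: [41, 47] -> [41] and [47]
    Merge: [41] + [47] -> [41, 47]
  Merge: [8, 28] + [41, 47] -> [8, 28, 41, 47]
  Split: [39, 11, 15, 1] -> [39, 11] and [15, 1]
    Split: [39, 11] -> [39] and [11]
    Merge: [39] + [11] -> [11, 39]
    Split: [15, 1] -> [15] and [1]
    Merge: [15] + [1] -> [1, 15]
  Merge: [11, 39] + [1, 15] -> [1, 11, 15, 39]
Merge: [8, 28, 41, 47] + [1, 11, 15, 39] -> [1, 8, 11, 15, 28, 39, 41, 47]

Final sorted array: [1, 8, 11, 15, 28, 39, 41, 47]

The merge sort proceeds by recursively splitting the array and merging sorted halves.
After all merges, the sorted array is [1, 8, 11, 15, 28, 39, 41, 47].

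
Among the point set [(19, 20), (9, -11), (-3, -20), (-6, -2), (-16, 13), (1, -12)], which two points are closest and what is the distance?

Computing all pairwise distances among 6 points:

d((19, 20), (9, -11)) = 32.573
d((19, 20), (-3, -20)) = 45.6508
d((19, 20), (-6, -2)) = 33.3017
d((19, 20), (-16, 13)) = 35.6931
d((19, 20), (1, -12)) = 36.7151
d((9, -11), (-3, -20)) = 15.0
d((9, -11), (-6, -2)) = 17.4929
d((9, -11), (-16, 13)) = 34.6554
d((9, -11), (1, -12)) = 8.0623 <-- minimum
d((-3, -20), (-6, -2)) = 18.2483
d((-3, -20), (-16, 13)) = 35.4683
d((-3, -20), (1, -12)) = 8.9443
d((-6, -2), (-16, 13)) = 18.0278
d((-6, -2), (1, -12)) = 12.2066
d((-16, 13), (1, -12)) = 30.2324

Closest pair: (9, -11) and (1, -12) with distance 8.0623

The closest pair is (9, -11) and (1, -12) with Euclidean distance 8.0623. For 6 points, brute-force pairwise comparison is shown above. For large n, the divide-and-conquer algorithm (sort by x, recurse on halves, check the dividing strip) achieves O(n log n).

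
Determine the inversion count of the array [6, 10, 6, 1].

Finding inversions in [6, 10, 6, 1]:

(0, 3): arr[0]=6 > arr[3]=1
(1, 2): arr[1]=10 > arr[2]=6
(1, 3): arr[1]=10 > arr[3]=1
(2, 3): arr[2]=6 > arr[3]=1

Total inversions: 4

The array has 4 inversion(s): (0,3), (1,2), (1,3), (2,3). Each pair (i,j) satisfies i < j and arr[i] > arr[j].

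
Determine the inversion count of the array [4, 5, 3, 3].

Finding inversions in [4, 5, 3, 3]:

(0, 2): arr[0]=4 > arr[2]=3
(0, 3): arr[0]=4 > arr[3]=3
(1, 2): arr[1]=5 > arr[2]=3
(1, 3): arr[1]=5 > arr[3]=3

Total inversions: 4

The array has 4 inversion(s): (0,2), (0,3), (1,2), (1,3). Each pair (i,j) satisfies i < j and arr[i] > arr[j].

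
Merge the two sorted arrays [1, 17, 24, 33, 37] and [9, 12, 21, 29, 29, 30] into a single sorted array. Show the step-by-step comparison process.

Merging process:

Compare 1 vs 9: take 1 from left. Merged: [1]
Compare 17 vs 9: take 9 from right. Merged: [1, 9]
Compare 17 vs 12: take 12 from right. Merged: [1, 9, 12]
Compare 17 vs 21: take 17 from left. Merged: [1, 9, 12, 17]
Compare 24 vs 21: take 21 from right. Merged: [1, 9, 12, 17, 21]
Compare 24 vs 29: take 24 from left. Merged: [1, 9, 12, 17, 21, 24]
Compare 33 vs 29: take 29 from right. Merged: [1, 9, 12, 17, 21, 24, 29]
Compare 33 vs 29: take 29 from right. Merged: [1, 9, 12, 17, 21, 24, 29, 29]
Compare 33 vs 30: take 30 from right. Merged: [1, 9, 12, 17, 21, 24, 29, 29, 30]
Append remaining from left: [33, 37]. Merged: [1, 9, 12, 17, 21, 24, 29, 29, 30, 33, 37]

Final merged array: [1, 9, 12, 17, 21, 24, 29, 29, 30, 33, 37]
Total comparisons: 9

The merged array is [1, 9, 12, 17, 21, 24, 29, 29, 30, 33, 37], requiring 9 comparisons. The merge step runs in O(n) time where n is the total number of elements.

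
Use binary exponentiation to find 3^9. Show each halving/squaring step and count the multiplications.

Computing 3^9 by squaring (build up from 3^1; each line after the first costs one multiplication):

3^1 = 3
3^2 = (3^1)^2 = 3^2 = 9
3^4 = (3^2)^2 = 9^2 = 81
3^8 = (3^4)^2 = 81^2 = 6561
3^9 = 3 * 3^8 = 3 * 6561 = 19683

Result: 19683
Multiplications needed: 4 (4 lines after 3^1)

3^9 = 19683. Using exponentiation by squaring, this requires 4 multiplications. The key idea: if the exponent is even, square the half-power; if odd, multiply by the base once.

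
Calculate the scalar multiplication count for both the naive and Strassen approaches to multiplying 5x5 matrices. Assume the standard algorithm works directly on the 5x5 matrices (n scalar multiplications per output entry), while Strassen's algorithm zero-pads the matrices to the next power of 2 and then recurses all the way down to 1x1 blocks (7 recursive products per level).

Matrix multiplication for 5x5 matrices:

Strassen's algorithm requires power-of-2 dimensions. Pad 5x5 to 8x8 (next power of 2).

Standard algorithm: 5^3 = 125 multiplications
Strassen's algorithm: 7^(log2(8)) = 7^3 = 343 multiplications
Difference: 125 - 343 = -218 (Strassen uses MORE here due to padding overhead — for small or just-over-power-of-2 n, padding can outweigh the per-level savings)

Standard: 125 multiplications (5^3). Strassen: 343 multiplications (7^3, after padding to 8x8). Strassen reduces 8 recursive multiplications to 7 at each level.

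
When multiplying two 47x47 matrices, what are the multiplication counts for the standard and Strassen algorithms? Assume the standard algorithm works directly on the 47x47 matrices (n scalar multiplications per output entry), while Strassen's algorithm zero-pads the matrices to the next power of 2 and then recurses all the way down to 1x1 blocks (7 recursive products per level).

Matrix multiplication for 47x47 matrices:

Strassen's algorithm requires power-of-2 dimensions. Pad 47x47 to 64x64 (next power of 2).

Standard algorithm: 47^3 = 103823 multiplications
Strassen's algorithm: 7^(log2(64)) = 7^6 = 117649 multiplications
Difference: 103823 - 117649 = -13826 (Strassen uses MORE here due to padding overhead — for small or just-over-power-of-2 n, padding can outweigh the per-level savings)

Standard: 103823 multiplications (47^3). Strassen: 117649 multiplications (7^6, after padding to 64x64). Strassen reduces 8 recursive multiplications to 7 at each level.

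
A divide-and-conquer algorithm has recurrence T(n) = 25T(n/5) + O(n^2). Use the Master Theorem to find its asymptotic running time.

Master Theorem for T(n) = 25T(n/5) + O(n^2):

a = 25, b = 5, c = 2
log_b(a) = log_5(25) = 2.0000

Case 2: c = 2 = log_5(25) = 2.0000
T(n) = O(n^2 log n) = O(n^2 log n)

For T(n) = 25T(n/5) + O(n^2): log_5(25) = 2.0000. This is Case 2 of the Master Theorem (c = log_b(a), equal work at all levels), giving O(n^2 log n).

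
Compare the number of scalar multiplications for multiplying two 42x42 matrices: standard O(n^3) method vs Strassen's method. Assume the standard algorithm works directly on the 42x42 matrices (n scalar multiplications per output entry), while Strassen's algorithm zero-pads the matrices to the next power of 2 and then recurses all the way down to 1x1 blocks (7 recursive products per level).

Matrix multiplication for 42x42 matrices:

Strassen's algorithm requires power-of-2 dimensions. Pad 42x42 to 64x64 (next power of 2).

Standard algorithm: 42^3 = 74088 multiplications
Strassen's algorithm: 7^(log2(64)) = 7^6 = 117649 multiplications
Difference: 74088 - 117649 = -43561 (Strassen uses MORE here due to padding overhead — for small or just-over-power-of-2 n, padding can outweigh the per-level savings)

Standard: 74088 multiplications (42^3). Strassen: 117649 multiplications (7^6, after padding to 64x64). Strassen reduces 8 recursive multiplications to 7 at each level.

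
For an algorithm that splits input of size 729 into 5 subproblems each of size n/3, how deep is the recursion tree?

For divide and conquer with division factor 3:

Problem sizes at each level:
Level 0: 729
Level 1: 243
Level 2: 81
Level 3: 27
Level 4: 9
Level 5: 3
Level 6: 1

The root is level 0 and the size-1 base case is level 6 (the tree spans levels 0 through 6, i.e. 7 levels counting the root), so the depth is the number of divisions: log_3(729) = 6

The recursion tree depth is log_3(729) = 6. At each level, the problem size is divided by 3, so it takes 6 divisions to reduce to a base case of size 1. The algorithm makes 5 recursive calls at each level.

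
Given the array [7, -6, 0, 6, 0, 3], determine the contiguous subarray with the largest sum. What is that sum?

Using Kadane's algorithm on [7, -6, 0, 6, 0, 3]:

Scanning through the array:
Position 1 (value -6): max_ending_here = 1, max_so_far = 7
Position 2 (value 0): max_ending_here = 1, max_so_far = 7
Position 3 (value 6): max_ending_here = 7, max_so_far = 7
Position 4 (value 0): max_ending_here = 7, max_so_far = 7
Position 5 (value 3): max_ending_here = 10, max_so_far = 10

Maximum subarray: [7, -6, 0, 6, 0, 3]
Maximum sum: 10

The maximum subarray is [7, -6, 0, 6, 0, 3] with sum 10. This subarray runs from index 0 to index 5.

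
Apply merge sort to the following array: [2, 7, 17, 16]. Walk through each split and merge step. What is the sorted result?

Merge sort trace:

Split: [2, 7, 17, 16] -> [2, 7] and [17, 16]
  Split: [2, 7] -> [2] and [7]
  Merge: [2] + [7] -> [2, 7]
  Split: [17, 16] -> [17] and [16]
  Merge: [17] + [16] -> [16, 17]
Merge: [2, 7] + [16, 17] -> [2, 7, 16, 17]

Final sorted array: [2, 7, 16, 17]

The merge sort proceeds by recursively splitting the array and merging sorted halves.
After all merges, the sorted array is [2, 7, 16, 17].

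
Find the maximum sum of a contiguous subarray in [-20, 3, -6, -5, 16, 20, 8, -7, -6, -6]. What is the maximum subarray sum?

Using Kadane's algorithm on [-20, 3, -6, -5, 16, 20, 8, -7, -6, -6]:

Scanning through the array:
Position 1 (value 3): max_ending_here = 3, max_so_far = 3
Position 2 (value -6): max_ending_here = -3, max_so_far = 3
Position 3 (value -5): max_ending_here = -5, max_so_far = 3
Position 4 (value 16): max_ending_here = 16, max_so_far = 16
Position 5 (value 20): max_ending_here = 36, max_so_far = 36
Position 6 (value 8): max_ending_here = 44, max_so_far = 44
Position 7 (value -7): max_ending_here = 37, max_so_far = 44
Position 8 (value -6): max_ending_here = 31, max_so_far = 44
Position 9 (value -6): max_ending_here = 25, max_so_far = 44

Maximum subarray: [16, 20, 8]
Maximum sum: 44

The maximum subarray is [16, 20, 8] with sum 44. This subarray runs from index 4 to index 6.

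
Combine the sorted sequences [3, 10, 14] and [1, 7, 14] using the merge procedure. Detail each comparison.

Merging process:

Compare 3 vs 1: take 1 from right. Merged: [1]
Compare 3 vs 7: take 3 from left. Merged: [1, 3]
Compare 10 vs 7: take 7 from right. Merged: [1, 3, 7]
Compare 10 vs 14: take 10 from left. Merged: [1, 3, 7, 10]
Compare 14 vs 14: take 14 from left. Merged: [1, 3, 7, 10, 14]
Append remaining from right: [14]. Merged: [1, 3, 7, 10, 14, 14]

Final merged array: [1, 3, 7, 10, 14, 14]
Total comparisons: 5

The merged array is [1, 3, 7, 10, 14, 14], requiring 5 comparisons. The merge step runs in O(n) time where n is the total number of elements.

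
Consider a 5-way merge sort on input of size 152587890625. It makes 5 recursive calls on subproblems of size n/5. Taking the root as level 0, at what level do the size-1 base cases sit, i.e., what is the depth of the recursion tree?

For divide and conquer with division factor 5:

Problem sizes at each level:
Level 0: 152587890625
Level 1: 30517578125
Level 2: 6103515625
Level 3: 1220703125
Level 4: 244140625
Level 5: 48828125
Level 6: 9765625
Level 7: 1953125
Level 8: 390625
Level 9: 78125
Level 10: 15625
Level 11: 3125
Level 12: 625
Level 13: 125
Level 14: 25
Level 15: 5
Level 16: 1

The root is level 0 and the size-1 base case is level 16 (the tree spans levels 0 through 16, i.e. 17 levels counting the root), so the depth is the number of divisions: log_5(152587890625) = 16

The recursion tree depth is log_5(152587890625) = 16. At each level, the problem size is divided by 5, so it takes 16 divisions to reduce to a base case of size 1. The algorithm makes 5 recursive calls at each level.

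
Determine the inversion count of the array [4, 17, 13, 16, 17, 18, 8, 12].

Finding inversions in [4, 17, 13, 16, 17, 18, 8, 12]:

(1, 2): arr[1]=17 > arr[2]=13
(1, 3): arr[1]=17 > arr[3]=16
(1, 6): arr[1]=17 > arr[6]=8
(1, 7): arr[1]=17 > arr[7]=12
(2, 6): arr[2]=13 > arr[6]=8
(2, 7): arr[2]=13 > arr[7]=12
(3, 6): arr[3]=16 > arr[6]=8
(3, 7): arr[3]=16 > arr[7]=12
(4, 6): arr[4]=17 > arr[6]=8
(4, 7): arr[4]=17 > arr[7]=12
(5, 6): arr[5]=18 > arr[6]=8
(5, 7): arr[5]=18 > arr[7]=12

Total inversions: 12

The array has 12 inversion(s): (1,2), (1,3), (1,6), (1,7), (2,6), (2,7), (3,6), (3,7), (4,6), (4,7), (5,6), (5,7). Each pair (i,j) satisfies i < j and arr[i] > arr[j].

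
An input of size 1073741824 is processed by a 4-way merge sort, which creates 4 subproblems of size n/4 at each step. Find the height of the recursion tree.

For divide and conquer with division factor 4:

Problem sizes at each level:
Level 0: 1073741824
Level 1: 268435456
Level 2: 67108864
Level 3: 16777216
Level 4: 4194304
Level 5: 1048576
Level 6: 262144
Level 7: 65536
Level 8: 16384
Level 9: 4096
Level 10: 1024
Level 11: 256
Level 12: 64
Level 13: 16
Level 14: 4
Level 15: 1

The root is level 0 and the size-1 base case is level 15 (the tree spans levels 0 through 15, i.e. 16 levels counting the root), so the depth is the number of divisions: log_4(1073741824) = 15

The recursion tree depth is log_4(1073741824) = 15. At each level, the problem size is divided by 4, so it takes 15 divisions to reduce to a base case of size 1. The algorithm makes 4 recursive calls at each level.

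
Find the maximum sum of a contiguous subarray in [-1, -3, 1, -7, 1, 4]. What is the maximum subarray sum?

Using Kadane's algorithm on [-1, -3, 1, -7, 1, 4]:

Scanning through the array:
Position 1 (value -3): max_ending_here = -3, max_so_far = -1
Position 2 (value 1): max_ending_here = 1, max_so_far = 1
Position 3 (value -7): max_ending_here = -6, max_so_far = 1
Position 4 (value 1): max_ending_here = 1, max_so_far = 1
Position 5 (value 4): max_ending_here = 5, max_so_far = 5

Maximum subarray: [1, 4]
Maximum sum: 5

The maximum subarray is [1, 4] with sum 5. This subarray runs from index 4 to index 5.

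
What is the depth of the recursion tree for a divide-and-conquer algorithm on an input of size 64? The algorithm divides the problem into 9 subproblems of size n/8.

For divide and conquer with division factor 8:

Problem sizes at each level:
Level 0: 64
Level 1: 8
Level 2: 1

The root is level 0 and the size-1 base case is level 2 (the tree spans levels 0 through 2, i.e. 3 levels counting the root), so the depth is the number of divisions: log_8(64) = 2

The recursion tree depth is log_8(64) = 2. At each level, the problem size is divided by 8, so it takes 2 divisions to reduce to a base case of size 1. The algorithm makes 9 recursive calls at each level.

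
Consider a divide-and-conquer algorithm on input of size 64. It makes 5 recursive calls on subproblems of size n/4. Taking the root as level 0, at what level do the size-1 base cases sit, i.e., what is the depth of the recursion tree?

For divide and conquer with division factor 4:

Problem sizes at each level:
Level 0: 64
Level 1: 16
Level 2: 4
Level 3: 1

The root is level 0 and the size-1 base case is level 3 (the tree spans levels 0 through 3, i.e. 4 levels counting the root), so the depth is the number of divisions: log_4(64) = 3

The recursion tree depth is log_4(64) = 3. At each level, the problem size is divided by 4, so it takes 3 divisions to reduce to a base case of size 1. The algorithm makes 5 recursive calls at each level.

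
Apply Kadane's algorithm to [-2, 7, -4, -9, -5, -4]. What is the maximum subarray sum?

Using Kadane's algorithm on [-2, 7, -4, -9, -5, -4]:

Scanning through the array:
Position 1 (value 7): max_ending_here = 7, max_so_far = 7
Position 2 (value -4): max_ending_here = 3, max_so_far = 7
Position 3 (value -9): max_ending_here = -6, max_so_far = 7
Position 4 (value -5): max_ending_here = -5, max_so_far = 7
Position 5 (value -4): max_ending_here = -4, max_so_far = 7

Maximum subarray: [7]
Maximum sum: 7

The maximum subarray is [7] with sum 7. This subarray runs from index 1 to index 1.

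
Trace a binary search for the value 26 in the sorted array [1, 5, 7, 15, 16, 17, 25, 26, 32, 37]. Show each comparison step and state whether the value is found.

Binary search for 26 in [1, 5, 7, 15, 16, 17, 25, 26, 32, 37]:

lo=0, hi=9, mid=4, arr[mid]=16 -> 16 < 26, search right half
lo=5, hi=9, mid=7, arr[mid]=26 -> Found target at index 7!

Binary search finds 26 at index 7 after 2 comparisons. The search repeatedly halves the search space by comparing with the middle element.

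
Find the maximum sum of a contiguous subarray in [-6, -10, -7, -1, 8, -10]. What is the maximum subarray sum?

Using Kadane's algorithm on [-6, -10, -7, -1, 8, -10]:

Scanning through the array:
Position 1 (value -10): max_ending_here = -10, max_so_far = -6
Position 2 (value -7): max_ending_here = -7, max_so_far = -6
Position 3 (value -1): max_ending_here = -1, max_so_far = -1
Position 4 (value 8): max_ending_here = 8, max_so_far = 8
Position 5 (value -10): max_ending_here = -2, max_so_far = 8

Maximum subarray: [8]
Maximum sum: 8

The maximum subarray is [8] with sum 8. This subarray runs from index 4 to index 4.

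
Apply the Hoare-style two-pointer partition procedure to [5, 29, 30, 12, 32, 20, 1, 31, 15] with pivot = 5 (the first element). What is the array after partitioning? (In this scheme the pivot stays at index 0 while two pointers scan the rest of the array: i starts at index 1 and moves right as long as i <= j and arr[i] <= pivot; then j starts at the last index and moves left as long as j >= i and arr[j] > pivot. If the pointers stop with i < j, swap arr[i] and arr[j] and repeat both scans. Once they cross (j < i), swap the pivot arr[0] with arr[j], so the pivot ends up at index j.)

Hoare-style two-pointer partition with pivot = 5:

Initial array: [5, 29, 30, 12, 32, 20, 1, 31, 15]

Pointers start at i = 1, j = 8.
i stops at index 1 (arr[1]=29 > 5), j stops at index 6 (arr[6]=1 <= 5): swap arr[1] and arr[6], array becomes [5, 1, 30, 12, 32, 20, 29, 31, 15]
i ends at 2, j ends at 1: the pointers have crossed (j < i), so scanning stops.

Swap pivot arr[0] with arr[1] to place pivot at position 1: [1, 5, 30, 12, 32, 20, 29, 31, 15]
Pivot position: 1

After partitioning with pivot 5, the array becomes [1, 5, 30, 12, 32, 20, 29, 31, 15]. The pivot is placed at index 1. All elements to the left of the pivot are <= 5, and all elements to the right are > 5.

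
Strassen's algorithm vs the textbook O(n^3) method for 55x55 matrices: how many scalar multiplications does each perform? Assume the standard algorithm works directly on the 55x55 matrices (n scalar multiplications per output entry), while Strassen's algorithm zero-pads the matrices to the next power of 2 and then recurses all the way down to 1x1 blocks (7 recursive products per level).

Matrix multiplication for 55x55 matrices:

Strassen's algorithm requires power-of-2 dimensions. Pad 55x55 to 64x64 (next power of 2).

Standard algorithm: 55^3 = 166375 multiplications
Strassen's algorithm: 7^(log2(64)) = 7^6 = 117649 multiplications
Savings: 166375 - 117649 = 48726 multiplications

Standard: 166375 multiplications (55^3). Strassen: 117649 multiplications (7^6, after padding to 64x64). Strassen reduces 8 recursive multiplications to 7 at each level.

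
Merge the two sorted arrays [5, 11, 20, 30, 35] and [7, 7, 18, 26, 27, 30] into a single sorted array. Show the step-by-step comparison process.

Merging process:

Compare 5 vs 7: take 5 from left. Merged: [5]
Compare 11 vs 7: take 7 from right. Merged: [5, 7]
Compare 11 vs 7: take 7 from right. Merged: [5, 7, 7]
Compare 11 vs 18: take 11 from left. Merged: [5, 7, 7, 11]
Compare 20 vs 18: take 18 from right. Merged: [5, 7, 7, 11, 18]
Compare 20 vs 26: take 20 from left. Merged: [5, 7, 7, 11, 18, 20]
Compare 30 vs 26: take 26 from right. Merged: [5, 7, 7, 11, 18, 20, 26]
Compare 30 vs 27: take 27 from right. Merged: [5, 7, 7, 11, 18, 20, 26, 27]
Compare 30 vs 30: take 30 from left. Merged: [5, 7, 7, 11, 18, 20, 26, 27, 30]
Compare 35 vs 30: take 30 from right. Merged: [5, 7, 7, 11, 18, 20, 26, 27, 30, 30]
Append remaining from left: [35]. Merged: [5, 7, 7, 11, 18, 20, 26, 27, 30, 30, 35]

Final merged array: [5, 7, 7, 11, 18, 20, 26, 27, 30, 30, 35]
Total comparisons: 10

The merged array is [5, 7, 7, 11, 18, 20, 26, 27, 30, 30, 35], requiring 10 comparisons. The merge step runs in O(n) time where n is the total number of elements.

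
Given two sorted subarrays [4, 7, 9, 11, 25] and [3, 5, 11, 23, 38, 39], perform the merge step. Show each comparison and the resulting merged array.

Merging process:

Compare 4 vs 3: take 3 from right. Merged: [3]
Compare 4 vs 5: take 4 from left. Merged: [3, 4]
Compare 7 vs 5: take 5 from right. Merged: [3, 4, 5]
Compare 7 vs 11: take 7 from left. Merged: [3, 4, 5, 7]
Compare 9 vs 11: take 9 from left. Merged: [3, 4, 5, 7, 9]
Compare 11 vs 11: take 11 from left. Merged: [3, 4, 5, 7, 9, 11]
Compare 25 vs 11: take 11 from right. Merged: [3, 4, 5, 7, 9, 11, 11]
Compare 25 vs 23: take 23 from right. Merged: [3, 4, 5, 7, 9, 11, 11, 23]
Compare 25 vs 38: take 25 from left. Merged: [3, 4, 5, 7, 9, 11, 11, 23, 25]
Append remaining from right: [38, 39]. Merged: [3, 4, 5, 7, 9, 11, 11, 23, 25, 38, 39]

Final merged array: [3, 4, 5, 7, 9, 11, 11, 23, 25, 38, 39]
Total comparisons: 9

The merged array is [3, 4, 5, 7, 9, 11, 11, 23, 25, 38, 39], requiring 9 comparisons. The merge step runs in O(n) time where n is the total number of elements.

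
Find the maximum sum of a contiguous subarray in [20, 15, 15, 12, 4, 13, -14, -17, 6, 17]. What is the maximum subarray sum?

Using Kadane's algorithm on [20, 15, 15, 12, 4, 13, -14, -17, 6, 17]:

Scanning through the array:
Position 1 (value 15): max_ending_here = 35, max_so_far = 35
Position 2 (value 15): max_ending_here = 50, max_so_far = 50
Position 3 (value 12): max_ending_here = 62, max_so_far = 62
Position 4 (value 4): max_ending_here = 66, max_so_far = 66
Position 5 (value 13): max_ending_here = 79, max_so_far = 79
Position 6 (value -14): max_ending_here = 65, max_so_far = 79
Position 7 (value -17): max_ending_here = 48, max_so_far = 79
Position 8 (value 6): max_ending_here = 54, max_so_far = 79
Position 9 (value 17): max_ending_here = 71, max_so_far = 79

Maximum subarray: [20, 15, 15, 12, 4, 13]
Maximum sum: 79

The maximum subarray is [20, 15, 15, 12, 4, 13] with sum 79. This subarray runs from index 0 to index 5.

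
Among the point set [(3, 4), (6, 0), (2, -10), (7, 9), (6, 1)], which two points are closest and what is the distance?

Computing all pairwise distances among 5 points:

d((3, 4), (6, 0)) = 5.0
d((3, 4), (2, -10)) = 14.0357
d((3, 4), (7, 9)) = 6.4031
d((3, 4), (6, 1)) = 4.2426
d((6, 0), (2, -10)) = 10.7703
d((6, 0), (7, 9)) = 9.0554
d((6, 0), (6, 1)) = 1.0 <-- minimum
d((2, -10), (7, 9)) = 19.6469
d((2, -10), (6, 1)) = 11.7047
d((7, 9), (6, 1)) = 8.0623

Closest pair: (6, 0) and (6, 1) with distance 1.0

The closest pair is (6, 0) and (6, 1) with Euclidean distance 1.0. For 5 points, brute-force pairwise comparison is shown above. For large n, the divide-and-conquer algorithm (sort by x, recurse on halves, check the dividing strip) achieves O(n log n).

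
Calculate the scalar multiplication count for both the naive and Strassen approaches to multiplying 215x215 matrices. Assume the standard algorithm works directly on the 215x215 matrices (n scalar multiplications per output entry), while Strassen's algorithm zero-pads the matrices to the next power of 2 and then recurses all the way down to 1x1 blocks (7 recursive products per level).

Matrix multiplication for 215x215 matrices:

Strassen's algorithm requires power-of-2 dimensions. Pad 215x215 to 256x256 (next power of 2).

Standard algorithm: 215^3 = 9938375 multiplications
Strassen's algorithm: 7^(log2(256)) = 7^8 = 5764801 multiplications
Savings: 9938375 - 5764801 = 4173574 multiplications

Standard: 9938375 multiplications (215^3). Strassen: 5764801 multiplications (7^8, after padding to 256x256). Strassen reduces 8 recursive multiplications to 7 at each level.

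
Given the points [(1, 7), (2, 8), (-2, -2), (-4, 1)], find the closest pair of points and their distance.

Computing all pairwise distances among 4 points:

d((1, 7), (2, 8)) = 1.4142 <-- minimum
d((1, 7), (-2, -2)) = 9.4868
d((1, 7), (-4, 1)) = 7.8102
d((2, 8), (-2, -2)) = 10.7703
d((2, 8), (-4, 1)) = 9.2195
d((-2, -2), (-4, 1)) = 3.6056

Closest pair: (1, 7) and (2, 8) with distance 1.4142

The closest pair is (1, 7) and (2, 8) with Euclidean distance 1.4142. For 4 points, brute-force pairwise comparison is shown above. For large n, the divide-and-conquer algorithm (sort by x, recurse on halves, check the dividing strip) achieves O(n log n).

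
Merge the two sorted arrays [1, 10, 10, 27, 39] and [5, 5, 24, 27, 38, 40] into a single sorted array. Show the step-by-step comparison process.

Merging process:

Compare 1 vs 5: take 1 from left. Merged: [1]
Compare 10 vs 5: take 5 from right. Merged: [1, 5]
Compare 10 vs 5: take 5 from right. Merged: [1, 5, 5]
Compare 10 vs 24: take 10 from left. Merged: [1, 5, 5, 10]
Compare 10 vs 24: take 10 from left. Merged: [1, 5, 5, 10, 10]
Compare 27 vs 24: take 24 from right. Merged: [1, 5, 5, 10, 10, 24]
Compare 27 vs 27: take 27 from left. Merged: [1, 5, 5, 10, 10, 24, 27]
Compare 39 vs 27: take 27 from right. Merged: [1, 5, 5, 10, 10, 24, 27, 27]
Compare 39 vs 38: take 38 from right. Merged: [1, 5, 5, 10, 10, 24, 27, 27, 38]
Compare 39 vs 40: take 39 from left. Merged: [1, 5, 5, 10, 10, 24, 27, 27, 38, 39]
Append remaining from right: [40]. Merged: [1, 5, 5, 10, 10, 24, 27, 27, 38, 39, 40]

Final merged array: [1, 5, 5, 10, 10, 24, 27, 27, 38, 39, 40]
Total comparisons: 10

The merged array is [1, 5, 5, 10, 10, 24, 27, 27, 38, 39, 40], requiring 10 comparisons. The merge step runs in O(n) time where n is the total number of elements.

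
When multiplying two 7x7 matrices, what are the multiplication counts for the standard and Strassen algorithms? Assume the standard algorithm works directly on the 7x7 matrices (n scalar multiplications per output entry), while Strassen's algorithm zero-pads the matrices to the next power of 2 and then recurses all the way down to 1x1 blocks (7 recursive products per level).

Matrix multiplication for 7x7 matrices:

Strassen's algorithm requires power-of-2 dimensions. Pad 7x7 to 8x8 (next power of 2).

Standard algorithm: 7^3 = 343 multiplications
Strassen's algorithm: 7^(log2(8)) = 7^3 = 343 multiplications
Savings: 343 - 343 = 0 multiplications

Standard: 343 multiplications (7^3). Strassen: 343 multiplications (7^3, after padding to 8x8). Strassen reduces 8 recursive multiplications to 7 at each level.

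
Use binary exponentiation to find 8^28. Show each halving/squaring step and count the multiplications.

Computing 8^28 by squaring (build up from 8^1; each line after the first costs one multiplication):

8^1 = 8
8^2 = (8^1)^2 = 8^2 = 64
8^3 = 8 * 8^2 = 8 * 64 = 512
8^6 = (8^3)^2 = 512^2 = 262144
8^7 = 8 * 8^6 = 8 * 262144 = 2097152
8^14 = (8^7)^2 = 2097152^2 = 4398046511104
8^28 = (8^14)^2 = 4398046511104^2 = 19342813113834066795298816

Result: 19342813113834066795298816
Multiplications needed: 6 (6 lines after 8^1)

8^28 = 19342813113834066795298816. Using exponentiation by squaring, this requires 6 multiplications. The key idea: if the exponent is even, square the half-power; if odd, multiply by the base once.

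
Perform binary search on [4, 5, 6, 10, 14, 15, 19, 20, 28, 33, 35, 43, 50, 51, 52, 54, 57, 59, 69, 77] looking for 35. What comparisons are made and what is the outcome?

Binary search for 35 in [4, 5, 6, 10, 14, 15, 19, 20, 28, 33, 35, 43, 50, 51, 52, 54, 57, 59, 69, 77]:

lo=0, hi=19, mid=9, arr[mid]=33 -> 33 < 35, search right half
lo=10, hi=19, mid=14, arr[mid]=52 -> 52 > 35, search left half
lo=10, hi=13, mid=11, arr[mid]=43 -> 43 > 35, search left half
lo=10, hi=10, mid=10, arr[mid]=35 -> Found target at index 10!

Binary search finds 35 at index 10 after 4 comparisons. The search repeatedly halves the search space by comparing with the middle element.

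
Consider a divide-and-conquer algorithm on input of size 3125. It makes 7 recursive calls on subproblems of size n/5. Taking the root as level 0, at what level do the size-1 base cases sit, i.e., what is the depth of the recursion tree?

For divide and conquer with division factor 5:

Problem sizes at each level:
Level 0: 3125
Level 1: 625
Level 2: 125
Level 3: 25
Level 4: 5
Level 5: 1

The root is level 0 and the size-1 base case is level 5 (the tree spans levels 0 through 5, i.e. 6 levels counting the root), so the depth is the number of divisions: log_5(3125) = 5

The recursion tree depth is log_5(3125) = 5. At each level, the problem size is divided by 5, so it takes 5 divisions to reduce to a base case of size 1. The algorithm makes 7 recursive calls at each level.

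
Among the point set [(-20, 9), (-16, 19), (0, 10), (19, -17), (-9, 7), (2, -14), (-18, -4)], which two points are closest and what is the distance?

Computing all pairwise distances among 7 points:

d((-20, 9), (-16, 19)) = 10.7703
d((-20, 9), (0, 10)) = 20.025
d((-20, 9), (19, -17)) = 46.8722
d((-20, 9), (-9, 7)) = 11.1803
d((-20, 9), (2, -14)) = 31.8277
d((-20, 9), (-18, -4)) = 13.1529
d((-16, 19), (0, 10)) = 18.3576
d((-16, 19), (19, -17)) = 50.2096
d((-16, 19), (-9, 7)) = 13.8924
d((-16, 19), (2, -14)) = 37.5899
d((-16, 19), (-18, -4)) = 23.0868
d((0, 10), (19, -17)) = 33.0151
d((0, 10), (-9, 7)) = 9.4868 <-- minimum
d((0, 10), (2, -14)) = 24.0832
d((0, 10), (-18, -4)) = 22.8035
d((19, -17), (-9, 7)) = 36.8782
d((19, -17), (2, -14)) = 17.2627
d((19, -17), (-18, -4)) = 39.2173
d((-9, 7), (2, -14)) = 23.7065
d((-9, 7), (-18, -4)) = 14.2127
d((2, -14), (-18, -4)) = 22.3607

Closest pair: (0, 10) and (-9, 7) with distance 9.4868

The closest pair is (0, 10) and (-9, 7) with Euclidean distance 9.4868. For 7 points, brute-force pairwise comparison is shown above. For large n, the divide-and-conquer algorithm (sort by x, recurse on halves, check the dividing strip) achieves O(n log n).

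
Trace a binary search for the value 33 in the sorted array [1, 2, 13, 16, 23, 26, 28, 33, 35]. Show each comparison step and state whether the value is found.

Binary search for 33 in [1, 2, 13, 16, 23, 26, 28, 33, 35]:

lo=0, hi=8, mid=4, arr[mid]=23 -> 23 < 33, search right half
lo=5, hi=8, mid=6, arr[mid]=28 -> 28 < 33, search right half
lo=7, hi=8, mid=7, arr[mid]=33 -> Found target at index 7!

Binary search finds 33 at index 7 after 3 comparisons. The search repeatedly halves the search space by comparing with the middle element.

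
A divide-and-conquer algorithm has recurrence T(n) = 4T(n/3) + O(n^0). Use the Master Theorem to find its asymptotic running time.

Master Theorem for T(n) = 4T(n/3) + O(n^0):

a = 4, b = 3, c = 0
log_b(a) = log_3(4) = 1.2619

Case 1: c = 0 < log_3(4) = 1.2619
T(n) = O(n^(log_3 4))

For T(n) = 4T(n/3) + O(n^0): log_3(4) = 1.2619. This is Case 1 of the Master Theorem (c < log_b(a), work dominated by leaves), giving O(n^(log_3 4)).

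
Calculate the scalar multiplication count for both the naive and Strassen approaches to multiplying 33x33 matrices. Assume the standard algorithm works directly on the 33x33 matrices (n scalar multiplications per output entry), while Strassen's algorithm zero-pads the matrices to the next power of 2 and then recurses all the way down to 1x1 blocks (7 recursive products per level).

Matrix multiplication for 33x33 matrices:

Strassen's algorithm requires power-of-2 dimensions. Pad 33x33 to 64x64 (next power of 2).

Standard algorithm: 33^3 = 35937 multiplications
Strassen's algorithm: 7^(log2(64)) = 7^6 = 117649 multiplications
Difference: 35937 - 117649 = -81712 (Strassen uses MORE here due to padding overhead — for small or just-over-power-of-2 n, padding can outweigh the per-level savings)

Standard: 35937 multiplications (33^3). Strassen: 117649 multiplications (7^6, after padding to 64x64). Strassen reduces 8 recursive multiplications to 7 at each level.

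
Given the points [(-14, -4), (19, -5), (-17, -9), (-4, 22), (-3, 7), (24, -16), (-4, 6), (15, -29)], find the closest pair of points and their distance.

Computing all pairwise distances among 8 points:

d((-14, -4), (19, -5)) = 33.0151
d((-14, -4), (-17, -9)) = 5.831
d((-14, -4), (-4, 22)) = 27.8568
d((-14, -4), (-3, 7)) = 15.5563
d((-14, -4), (24, -16)) = 39.8497
d((-14, -4), (-4, 6)) = 14.1421
d((-14, -4), (15, -29)) = 38.2884
d((19, -5), (-17, -9)) = 36.2215
d((19, -5), (-4, 22)) = 35.4683
d((19, -5), (-3, 7)) = 25.0599
d((19, -5), (24, -16)) = 12.083
d((19, -5), (-4, 6)) = 25.4951
d((19, -5), (15, -29)) = 24.3311
d((-17, -9), (-4, 22)) = 33.6155
d((-17, -9), (-3, 7)) = 21.2603
d((-17, -9), (24, -16)) = 41.5933
d((-17, -9), (-4, 6)) = 19.8494
d((-17, -9), (15, -29)) = 37.7359
d((-4, 22), (-3, 7)) = 15.0333
d((-4, 22), (24, -16)) = 47.2017
d((-4, 22), (-4, 6)) = 16.0
d((-4, 22), (15, -29)) = 54.4243
d((-3, 7), (24, -16)) = 35.4683
d((-3, 7), (-4, 6)) = 1.4142 <-- minimum
d((-3, 7), (15, -29)) = 40.2492
d((24, -16), (-4, 6)) = 35.609
d((24, -16), (15, -29)) = 15.8114
d((-4, 6), (15, -29)) = 39.8246

Closest pair: (-3, 7) and (-4, 6) with distance 1.4142

The closest pair is (-3, 7) and (-4, 6) with Euclidean distance 1.4142. For 8 points, brute-force pairwise comparison is shown above. For large n, the divide-and-conquer algorithm (sort by x, recurse on halves, check the dividing strip) achieves O(n log n).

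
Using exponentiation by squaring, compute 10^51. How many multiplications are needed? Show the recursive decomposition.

Computing 10^51 by squaring (build up from 10^1; each line after the first costs one multiplication):

10^1 = 10
10^2 = (10^1)^2 = 10^2 = 100
10^3 = 10 * 10^2 = 10 * 100 = 1000
10^6 = (10^3)^2 = 1000^2 = 1000000
10^12 = (10^6)^2 = 1000000^2 = 1000000000000
10^24 = (10^12)^2 = 1000000000000^2 = 1000000000000000000000000
10^25 = 10 * 10^24 = 10 * 1000000000000000000000000 = 10000000000000000000000000
10^50 = (10^25)^2 = 10000000000000000000000000^2 = 100000000000000000000000000000000000000000000000000
10^51 = 10 * 10^50 = 10 * 100000000000000000000000000000000000000000000000000 = 1000000000000000000000000000000000000000000000000000

Result: 1000000000000000000000000000000000000000000000000000
Multiplications needed: 8 (8 lines after 10^1)

10^51 = 1000000000000000000000000000000000000000000000000000. Using exponentiation by squaring, this requires 8 multiplications. The key idea: if the exponent is even, square the half-power; if odd, multiply by the base once.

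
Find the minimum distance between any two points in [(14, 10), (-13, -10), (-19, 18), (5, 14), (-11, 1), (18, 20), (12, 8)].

Computing all pairwise distances among 7 points:

d((14, 10), (-13, -10)) = 33.6006
d((14, 10), (-19, 18)) = 33.9559
d((14, 10), (5, 14)) = 9.8489
d((14, 10), (-11, 1)) = 26.5707
d((14, 10), (18, 20)) = 10.7703
d((14, 10), (12, 8)) = 2.8284 <-- minimum
d((-13, -10), (-19, 18)) = 28.6356
d((-13, -10), (5, 14)) = 30.0
d((-13, -10), (-11, 1)) = 11.1803
d((-13, -10), (18, 20)) = 43.1393
d((-13, -10), (12, 8)) = 30.8058
d((-19, 18), (5, 14)) = 24.3311
d((-19, 18), (-11, 1)) = 18.7883
d((-19, 18), (18, 20)) = 37.054
d((-19, 18), (12, 8)) = 32.573
d((5, 14), (-11, 1)) = 20.6155
d((5, 14), (18, 20)) = 14.3178
d((5, 14), (12, 8)) = 9.2195
d((-11, 1), (18, 20)) = 34.6699
d((-11, 1), (12, 8)) = 24.0416
d((18, 20), (12, 8)) = 13.4164

Closest pair: (14, 10) and (12, 8) with distance 2.8284

The closest pair is (14, 10) and (12, 8) with Euclidean distance 2.8284. For 7 points, brute-force pairwise comparison is shown above. For large n, the divide-and-conquer algorithm (sort by x, recurse on halves, check the dividing strip) achieves O(n log n).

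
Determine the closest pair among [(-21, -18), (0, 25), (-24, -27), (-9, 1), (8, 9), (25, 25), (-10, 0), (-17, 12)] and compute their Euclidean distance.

Computing all pairwise distances among 8 points:

d((-21, -18), (0, 25)) = 47.8539
d((-21, -18), (-24, -27)) = 9.4868
d((-21, -18), (-9, 1)) = 22.4722
d((-21, -18), (8, 9)) = 39.6232
d((-21, -18), (25, 25)) = 62.9682
d((-21, -18), (-10, 0)) = 21.095
d((-21, -18), (-17, 12)) = 30.2655
d((0, 25), (-24, -27)) = 57.2713
d((0, 25), (-9, 1)) = 25.632
d((0, 25), (8, 9)) = 17.8885
d((0, 25), (25, 25)) = 25.0
d((0, 25), (-10, 0)) = 26.9258
d((0, 25), (-17, 12)) = 21.4009
d((-24, -27), (-9, 1)) = 31.7648
d((-24, -27), (8, 9)) = 48.1664
d((-24, -27), (25, 25)) = 71.4493
d((-24, -27), (-10, 0)) = 30.4138
d((-24, -27), (-17, 12)) = 39.6232
d((-9, 1), (8, 9)) = 18.7883
d((-9, 1), (25, 25)) = 41.6173
d((-9, 1), (-10, 0)) = 1.4142 <-- minimum
d((-9, 1), (-17, 12)) = 13.6015
d((8, 9), (25, 25)) = 23.3452
d((8, 9), (-10, 0)) = 20.1246
d((8, 9), (-17, 12)) = 25.1794
d((25, 25), (-10, 0)) = 43.0116
d((25, 25), (-17, 12)) = 43.9659
d((-10, 0), (-17, 12)) = 13.8924

Closest pair: (-9, 1) and (-10, 0) with distance 1.4142

The closest pair is (-9, 1) and (-10, 0) with Euclidean distance 1.4142. For 8 points, brute-force pairwise comparison is shown above. For large n, the divide-and-conquer algorithm (sort by x, recurse on halves, check the dividing strip) achieves O(n log n).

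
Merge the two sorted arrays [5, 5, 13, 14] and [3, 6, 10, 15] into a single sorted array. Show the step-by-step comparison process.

Merging process:

Compare 5 vs 3: take 3 from right. Merged: [3]
Compare 5 vs 6: take 5 from left. Merged: [3, 5]
Compare 5 vs 6: take 5 from left. Merged: [3, 5, 5]
Compare 13 vs 6: take 6 from right. Merged: [3, 5, 5, 6]
Compare 13 vs 10: take 10 from right. Merged: [3, 5, 5, 6, 10]
Compare 13 vs 15: take 13 from left. Merged: [3, 5, 5, 6, 10, 13]
Compare 14 vs 15: take 14 from left. Merged: [3, 5, 5, 6, 10, 13, 14]
Append remaining from right: [15]. Merged: [3, 5, 5, 6, 10, 13, 14, 15]

Final merged array: [3, 5, 5, 6, 10, 13, 14, 15]
Total comparisons: 7

The merged array is [3, 5, 5, 6, 10, 13, 14, 15], requiring 7 comparisons. The merge step runs in O(n) time where n is the total number of elements.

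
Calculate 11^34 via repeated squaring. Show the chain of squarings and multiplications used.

Computing 11^34 by squaring (build up from 11^1; each line after the first costs one multiplication):

11^1 = 11
11^2 = (11^1)^2 = 11^2 = 121
11^4 = (11^2)^2 = 121^2 = 14641
11^8 = (11^4)^2 = 14641^2 = 214358881
11^16 = (11^8)^2 = 214358881^2 = 45949729863572161
11^17 = 11 * 11^16 = 11 * 45949729863572161 = 505447028499293771
11^34 = (11^17)^2 = 505447028499293771^2 = 255476698618765889551019445759400441

Result: 255476698618765889551019445759400441
Multiplications needed: 6 (6 lines after 11^1)

11^34 = 255476698618765889551019445759400441. Using exponentiation by squaring, this requires 6 multiplications. The key idea: if the exponent is even, square the half-power; if odd, multiply by the base once.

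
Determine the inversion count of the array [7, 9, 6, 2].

Finding inversions in [7, 9, 6, 2]:

(0, 2): arr[0]=7 > arr[2]=6
(0, 3): arr[0]=7 > arr[3]=2
(1, 2): arr[1]=9 > arr[2]=6
(1, 3): arr[1]=9 > arr[3]=2
(2, 3): arr[2]=6 > arr[3]=2

Total inversions: 5

The array has 5 inversion(s): (0,2), (0,3), (1,2), (1,3), (2,3). Each pair (i,j) satisfies i < j and arr[i] > arr[j].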